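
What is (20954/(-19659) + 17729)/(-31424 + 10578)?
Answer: -348513457/409811514 ≈ -0.85042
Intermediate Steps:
(20954/(-19659) + 17729)/(-31424 + 10578) = (20954*(-1/19659) + 17729)/(-20846) = (-20954/19659 + 17729)*(-1/20846) = (348513457/19659)*(-1/20846) = -348513457/409811514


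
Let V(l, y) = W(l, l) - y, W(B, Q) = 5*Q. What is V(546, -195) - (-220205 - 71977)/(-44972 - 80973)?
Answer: 368096943/125945 ≈ 2922.7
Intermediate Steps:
V(l, y) = -y + 5*l (V(l, y) = 5*l - y = -y + 5*l)
V(546, -195) - (-220205 - 71977)/(-44972 - 80973) = (-1*(-195) + 5*546) - (-220205 - 71977)/(-44972 - 80973) = (195 + 2730) - (-292182)/(-125945) = 2925 - (-292182)*(-1)/125945 = 2925 - 1*292182/125945 = 2925 - 292182/125945 = 368096943/125945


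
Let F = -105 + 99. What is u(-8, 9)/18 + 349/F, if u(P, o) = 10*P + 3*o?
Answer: -550/9 ≈ -61.111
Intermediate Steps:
F = -6
u(P, o) = 3*o + 10*P
u(-8, 9)/18 + 349/F = (3*9 + 10*(-8))/18 + 349/(-6) = (27 - 80)*(1/18) + 349*(-1/6) = -53*1/18 - 349/6 = -53/18 - 349/6 = -550/9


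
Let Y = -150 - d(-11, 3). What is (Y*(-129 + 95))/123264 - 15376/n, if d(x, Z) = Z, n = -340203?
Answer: 203613515/2329710144 ≈ 0.087399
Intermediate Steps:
Y = -153 (Y = -150 - 1*3 = -150 - 3 = -153)
(Y*(-129 + 95))/123264 - 15376/n = -153*(-129 + 95)/123264 - 15376/(-340203) = -153*(-34)*(1/123264) - 15376*(-1/340203) = 5202*(1/123264) + 15376/340203 = 289/6848 + 15376/340203 = 203613515/2329710144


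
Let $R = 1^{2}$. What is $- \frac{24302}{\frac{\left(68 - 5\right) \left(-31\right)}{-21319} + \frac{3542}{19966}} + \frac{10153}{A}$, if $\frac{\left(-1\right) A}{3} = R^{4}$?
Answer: $- \frac{8048847239603}{85879122} \approx -93723.0$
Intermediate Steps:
$R = 1$
$A = -3$ ($A = - 3 \cdot 1^{4} = \left(-3\right) 1 = -3$)
$- \frac{24302}{\frac{\left(68 - 5\right) \left(-31\right)}{-21319} + \frac{3542}{19966}} + \frac{10153}{A} = - \frac{24302}{\frac{\left(68 - 5\right) \left(-31\right)}{-21319} + \frac{3542}{19966}} + \frac{10153}{-3} = - \frac{24302}{63 \left(-31\right) \left(- \frac{1}{21319}\right) + 3542 \cdot \frac{1}{19966}} + 10153 \left(- \frac{1}{3}\right) = - \frac{24302}{\left(-1953\right) \left(- \frac{1}{21319}\right) + \frac{1771}{9983}} - \frac{10153}{3} = - \frac{24302}{\frac{1953}{21319} + \frac{1771}{9983}} - \frac{10153}{3} = - \frac{24302}{\frac{57252748}{212827577}} - \frac{10153}{3} = \left(-24302\right) \frac{212827577}{57252748} - \frac{10153}{3} = - \frac{2586067888127}{28626374} - \frac{10153}{3} = - \frac{8048847239603}{85879122}$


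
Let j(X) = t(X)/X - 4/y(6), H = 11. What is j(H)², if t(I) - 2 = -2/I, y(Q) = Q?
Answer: 33124/131769 ≈ 0.25138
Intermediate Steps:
t(I) = 2 - 2/I
j(X) = -⅔ + (2 - 2/X)/X (j(X) = (2 - 2/X)/X - 4/6 = (2 - 2/X)/X - 4*⅙ = (2 - 2/X)/X - ⅔ = -⅔ + (2 - 2/X)/X)
j(H)² = (-⅔ - 2/11² + 2/11)² = (-⅔ - 2*1/121 + 2*(1/11))² = (-⅔ - 2/121 + 2/11)² = (-182/363)² = 33124/131769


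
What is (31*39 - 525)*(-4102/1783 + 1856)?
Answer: 2260719864/1783 ≈ 1.2679e+6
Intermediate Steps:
(31*39 - 525)*(-4102/1783 + 1856) = (1209 - 525)*(-4102*1/1783 + 1856) = 684*(-4102/1783 + 1856) = 684*(3305146/1783) = 2260719864/1783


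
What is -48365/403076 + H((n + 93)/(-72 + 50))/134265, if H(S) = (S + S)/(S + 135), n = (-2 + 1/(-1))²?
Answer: -1552007539567/12934440794460 ≈ -0.11999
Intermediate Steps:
n = 9 (n = (-2 - 1)² = (-3)² = 9)
H(S) = 2*S/(135 + S) (H(S) = (2*S)/(135 + S) = 2*S/(135 + S))
-48365/403076 + H((n + 93)/(-72 + 50))/134265 = -48365/403076 + (2*((9 + 93)/(-72 + 50))/(135 + (9 + 93)/(-72 + 50)))/134265 = -48365*1/403076 + (2*(102/(-22))/(135 + 102/(-22)))*(1/134265) = -48365/403076 + (2*(102*(-1/22))/(135 + 102*(-1/22)))*(1/134265) = -48365/403076 + (2*(-51/11)/(135 - 51/11))*(1/134265) = -48365/403076 + (2*(-51/11)/(1434/11))*(1/134265) = -48365/403076 + (2*(-51/11)*(11/1434))*(1/134265) = -48365/403076 - 17/239*1/134265 = -48365/403076 - 17/32089335 = -1552007539567/12934440794460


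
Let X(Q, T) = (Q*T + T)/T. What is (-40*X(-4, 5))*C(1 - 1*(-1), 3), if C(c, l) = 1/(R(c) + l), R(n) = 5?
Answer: 15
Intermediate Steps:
C(c, l) = 1/(5 + l)
X(Q, T) = (T + Q*T)/T
(-40*X(-4, 5))*C(1 - 1*(-1), 3) = (-40*(1 - 4))/(5 + 3) = -40*(-3)/8 = 120*(⅛) = 15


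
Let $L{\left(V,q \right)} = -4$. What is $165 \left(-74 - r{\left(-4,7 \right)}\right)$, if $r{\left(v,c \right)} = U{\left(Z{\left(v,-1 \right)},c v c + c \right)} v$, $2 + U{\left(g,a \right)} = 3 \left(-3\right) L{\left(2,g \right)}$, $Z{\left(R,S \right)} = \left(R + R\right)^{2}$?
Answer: $10230$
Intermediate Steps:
$Z{\left(R,S \right)} = 4 R^{2}$ ($Z{\left(R,S \right)} = \left(2 R\right)^{2} = 4 R^{2}$)
$U{\left(g,a \right)} = 34$ ($U{\left(g,a \right)} = -2 + 3 \left(-3\right) \left(-4\right) = -2 - -36 = -2 + 36 = 34$)
$r{\left(v,c \right)} = 34 v$
$165 \left(-74 - r{\left(-4,7 \right)}\right) = 165 \left(-74 - 34 \left(-4\right)\right) = 165 \left(-74 - -136\right) = 165 \left(-74 + 136\right) = 165 \cdot 62 = 10230$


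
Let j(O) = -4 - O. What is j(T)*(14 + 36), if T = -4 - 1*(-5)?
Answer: -250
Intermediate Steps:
T = 1 (T = -4 + 5 = 1)
j(T)*(14 + 36) = (-4 - 1*1)*(14 + 36) = (-4 - 1)*50 = -5*50 = -250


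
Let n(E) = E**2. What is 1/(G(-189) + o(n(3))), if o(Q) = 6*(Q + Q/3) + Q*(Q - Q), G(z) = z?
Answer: -1/117 ≈ -0.0085470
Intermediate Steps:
o(Q) = 8*Q (o(Q) = 6*(Q + Q*(1/3)) + Q*0 = 6*(Q + Q/3) + 0 = 6*(4*Q/3) + 0 = 8*Q + 0 = 8*Q)
1/(G(-189) + o(n(3))) = 1/(-189 + 8*3**2) = 1/(-189 + 8*9) = 1/(-189 + 72) = 1/(-117) = -1/117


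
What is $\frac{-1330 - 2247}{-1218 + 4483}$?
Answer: $- \frac{3577}{3265} \approx -1.0956$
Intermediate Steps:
$\frac{-1330 - 2247}{-1218 + 4483} = - \frac{3577}{3265}$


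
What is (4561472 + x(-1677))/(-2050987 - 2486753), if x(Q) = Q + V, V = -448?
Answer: -4559347/4537740 ≈ -1.0048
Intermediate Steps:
x(Q) = -448 + Q (x(Q) = Q - 448 = -448 + Q)
(4561472 + x(-1677))/(-2050987 - 2486753) = (4561472 + (-448 - 1677))/(-2050987 - 2486753) = (4561472 - 2125)/(-4537740) = 4559347*(-1/4537740) = -4559347/4537740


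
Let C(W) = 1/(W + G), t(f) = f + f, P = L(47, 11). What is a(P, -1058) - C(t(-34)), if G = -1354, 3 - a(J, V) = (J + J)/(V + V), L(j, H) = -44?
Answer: 2225959/752238 ≈ 2.9591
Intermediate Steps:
P = -44
a(J, V) = 3 - J/V (a(J, V) = 3 - (J + J)/(V + V) = 3 - 2*J/(2*V) = 3 - 2*J*1/(2*V) = 3 - J/V)
t(f) = 2*f
C(W) = 1/(-1354 + W) (C(W) = 1/(W - 1354) = 1/(-1354 + W))
a(P, -1058) - C(t(-34)) = (3 - 1*(-44)/(-1058)) - 1/(-1354 + 2*(-34)) = (3 - 1*(-44)*(-1/1058)) - 1/(-1354 - 68) = (3 - 22/529) - 1/(-1422) = 1565/529 - 1*(-1/1422) = 1565/529 + 1/1422 = 2225959/752238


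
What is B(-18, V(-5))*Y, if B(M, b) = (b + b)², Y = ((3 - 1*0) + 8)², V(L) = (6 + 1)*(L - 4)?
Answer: 1920996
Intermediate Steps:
V(L) = -28 + 7*L (V(L) = 7*(-4 + L) = -28 + 7*L)
Y = 121 (Y = ((3 + 0) + 8)² = (3 + 8)² = 11² = 121)
B(M, b) = 4*b² (B(M, b) = (2*b)² = 4*b²)
B(-18, V(-5))*Y = (4*(-28 + 7*(-5))²)*121 = (4*(-28 - 35)²)*121 = (4*(-63)²)*121 = (4*3969)*121 = 15876*121 = 1920996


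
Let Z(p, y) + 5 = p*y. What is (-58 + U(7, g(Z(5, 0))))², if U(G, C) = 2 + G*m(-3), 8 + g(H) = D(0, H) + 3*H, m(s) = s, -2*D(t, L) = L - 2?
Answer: 5929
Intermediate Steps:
D(t, L) = 1 - L/2 (D(t, L) = -(L - 2)/2 = -(-2 + L)/2 = 1 - L/2)
Z(p, y) = -5 + p*y
g(H) = -7 + 5*H/2 (g(H) = -8 + ((1 - H/2) + 3*H) = -8 + (1 + 5*H/2) = -7 + 5*H/2)
U(G, C) = 2 - 3*G (U(G, C) = 2 + G*(-3) = 2 - 3*G)
(-58 + U(7, g(Z(5, 0))))² = (-58 + (2 - 3*7))² = (-58 + (2 - 21))² = (-58 - 19)² = (-77)² = 5929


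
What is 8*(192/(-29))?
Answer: -1536/29 ≈ -52.966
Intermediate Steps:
8*(192/(-29)) = 8*(192*(-1/29)) = 8*(-192/29) = -1536/29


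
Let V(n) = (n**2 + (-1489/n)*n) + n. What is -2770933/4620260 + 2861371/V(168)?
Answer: 13145731565961/124298854780 ≈ 105.76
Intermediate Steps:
V(n) = -1489 + n + n**2 (V(n) = (n**2 - 1489) + n = (-1489 + n**2) + n = -1489 + n + n**2)
-2770933/4620260 + 2861371/V(168) = -2770933/4620260 + 2861371/(-1489 + 168 + 168**2) = -2770933*1/4620260 + 2861371/(-1489 + 168 + 28224) = -2770933/4620260 + 2861371/26903 = 13145731565961/124298854780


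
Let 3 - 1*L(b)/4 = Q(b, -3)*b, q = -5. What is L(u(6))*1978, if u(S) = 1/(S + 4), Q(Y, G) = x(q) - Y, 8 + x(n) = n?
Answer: 852518/25 ≈ 34101.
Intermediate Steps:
x(n) = -8 + n
Q(Y, G) = -13 - Y (Q(Y, G) = (-8 - 5) - Y = -13 - Y)
u(S) = 1/(4 + S)
L(b) = 12 - 4*b*(-13 - b) (L(b) = 12 - 4*(-13 - b)*b = 12 - 4*b*(-13 - b))
L(u(6))*1978 = (12 + 4*(13 + 1/(4 + 6))/(4 + 6))*1978 = (12 + 4*(13 + 1/10)/10)*1978 = (12 + 4*(⅒)*(13 + ⅒))*1978 = (12 + 4*(⅒)*(131/10))*1978 = (12 + 131/25)*1978 = (431/25)*1978 = 852518/25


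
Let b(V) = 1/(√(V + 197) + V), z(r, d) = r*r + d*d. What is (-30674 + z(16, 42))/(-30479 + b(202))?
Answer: 17643754842311/18767498975045 - 14327*√399/18767498975045 ≈ 0.94012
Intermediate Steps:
z(r, d) = d² + r² (z(r, d) = r² + d² = d² + r²)
b(V) = 1/(V + √(197 + V)) (b(V) = 1/(√(197 + V) + V) = 1/(V + √(197 + V)))
(-30674 + z(16, 42))/(-30479 + b(202)) = (-30674 + (42² + 16²))/(-30479 + 1/(202 + √(197 + 202))) = (-30674 + (1764 + 256))/(-30479 + 1/(202 + √399)) = (-30674 + 2020)/(-30479 + 1/(202 + √399)) = -28654/(-30479 + 1/(202 + √399))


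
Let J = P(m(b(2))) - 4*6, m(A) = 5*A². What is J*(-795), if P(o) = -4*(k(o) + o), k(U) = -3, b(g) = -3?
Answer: 152640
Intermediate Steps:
P(o) = 12 - 4*o (P(o) = -4*(-3 + o) = 12 - 4*o)
J = -192 (J = (12 - 20*(-3)²) - 4*6 = (12 - 20*9) - 24 = (12 - 4*45) - 24 = (12 - 180) - 24 = -168 - 24 = -192)
J*(-795) = -192*(-795) = 152640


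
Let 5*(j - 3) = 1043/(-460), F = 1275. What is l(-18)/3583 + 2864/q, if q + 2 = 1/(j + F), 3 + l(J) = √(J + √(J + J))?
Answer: -15076295455213/10524012681 + √(-18 + 6*I)/3583 ≈ -1432.6 + 0.0012*I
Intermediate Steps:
j = 5857/2300 (j = 3 + (1043/(-460))/5 = 3 + (1043*(-1/460))/5 = 3 + (⅕)*(-1043/460) = 3 - 1043/2300 = 5857/2300 ≈ 2.5465)
l(J) = -3 + √(J + √2*√J) (l(J) = -3 + √(J + √(J + J)) = -3 + √(J + √(2*J)) = -3 + √(J + √2*√J))
q = -5874414/2938357 (q = -2 + 1/(5857/2300 + 1275) = -2 + 1/(2938357/2300) = -2 + 2300/2938357 = -5874414/2938357 ≈ -1.9992)
l(-18)/3583 + 2864/q = (-3 + √(-18 + √2*√(-18)))/3583 + 2864/(-5874414/2938357) = (-3 + √(-18 + √2*(3*I*√2)))*(1/3583) + 2864*(-2938357/5874414) = (-3 + √(-18 + 6*I))*(1/3583) - 4207727224/2937207 = (-3/3583 + √(-18 + 6*I)/3583) - 4207727224/2937207 = -15076295455213/10524012681 + √(-18 + 6*I)/3583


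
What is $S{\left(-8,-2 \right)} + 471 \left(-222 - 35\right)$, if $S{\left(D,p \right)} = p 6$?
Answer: $-121059$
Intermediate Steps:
$S{\left(D,p \right)} = 6 p$
$S{\left(-8,-2 \right)} + 471 \left(-222 - 35\right) = 6 \left(-2\right) + 471 \left(-222 - 35\right) = -12 + 471 \left(-222 - 35\right) = -12 + 471 \left(-257\right) = -12 - 121047 = -121059$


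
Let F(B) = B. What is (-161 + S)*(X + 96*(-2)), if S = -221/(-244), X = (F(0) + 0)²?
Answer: 1875024/61 ≈ 30738.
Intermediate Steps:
X = 0 (X = (0 + 0)² = 0² = 0)
S = 221/244 (S = -221*(-1/244) = 221/244 ≈ 0.90574)
(-161 + S)*(X + 96*(-2)) = (-161 + 221/244)*(0 + 96*(-2)) = -39063*(0 - 192)/244 = -39063/244*(-192) = 1875024/61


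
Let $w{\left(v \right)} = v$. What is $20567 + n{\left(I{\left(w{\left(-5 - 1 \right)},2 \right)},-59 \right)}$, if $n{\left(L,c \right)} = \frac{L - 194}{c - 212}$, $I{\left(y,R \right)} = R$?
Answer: $\frac{5573849}{271} \approx 20568.0$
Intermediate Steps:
$n{\left(L,c \right)} = \frac{-194 + L}{-212 + c}$
$20567 + n{\left(I{\left(w{\left(-5 - 1 \right)},2 \right)},-59 \right)} = 20567 + \frac{-194 + 2}{-212 - 59} = 20567 + \frac{1}{-271} \left(-192\right) = 20567 - - \frac{192}{271} = 20567 + \frac{192}{271} = \frac{5573849}{271}$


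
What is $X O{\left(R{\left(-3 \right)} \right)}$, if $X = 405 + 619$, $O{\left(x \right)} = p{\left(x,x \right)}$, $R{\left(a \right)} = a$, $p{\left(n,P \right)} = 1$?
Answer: $1024$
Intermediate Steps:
$O{\left(x \right)} = 1$
$X = 1024$
$X O{\left(R{\left(-3 \right)} \right)} = 1024 \cdot 1 = 1024$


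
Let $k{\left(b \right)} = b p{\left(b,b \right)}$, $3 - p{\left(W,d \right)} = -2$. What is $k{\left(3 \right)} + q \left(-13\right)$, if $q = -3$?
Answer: $54$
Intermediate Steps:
$p{\left(W,d \right)} = 5$ ($p{\left(W,d \right)} = 3 - -2 = 3 + 2 = 5$)
$k{\left(b \right)} = 5 b$ ($k{\left(b \right)} = b 5 = 5 b$)
$k{\left(3 \right)} + q \left(-13\right) = 5 \cdot 3 - -39 = 15 + 39 = 54$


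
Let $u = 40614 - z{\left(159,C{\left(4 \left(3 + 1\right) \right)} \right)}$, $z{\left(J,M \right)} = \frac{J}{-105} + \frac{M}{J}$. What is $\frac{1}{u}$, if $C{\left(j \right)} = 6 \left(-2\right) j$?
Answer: $\frac{1855}{75344019} \approx 2.462 \cdot 10^{-5}$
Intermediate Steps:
$C{\left(j \right)} = - 12 j$
$z{\left(J,M \right)} = - \frac{J}{105} + \frac{M}{J}$ ($z{\left(J,M \right)} = J \left(- \frac{1}{105}\right) + \frac{M}{J} = - \frac{J}{105} + \frac{M}{J}$)
$u = \frac{75344019}{1855}$ ($u = 40614 - \left(\left(- \frac{1}{105}\right) 159 + \frac{\left(-12\right) 4 \left(3 + 1\right)}{159}\right) = 40614 - \left(- \frac{53}{35} + - 12 \cdot 4 \cdot 4 \cdot \frac{1}{159}\right) = 40614 - \left(- \frac{53}{35} + \left(-12\right) 16 \cdot \frac{1}{159}\right) = 40614 - \left(- \frac{53}{35} - \frac{64}{53}\right) = 40614 - - \frac{5049}{1855} = 40614 + \frac{5049}{1855} = \frac{75344019}{1855} \approx 40617.0$)
$\frac{1}{u} = \frac{1}{\frac{75344019}{1855}} = \frac{1855}{75344019}$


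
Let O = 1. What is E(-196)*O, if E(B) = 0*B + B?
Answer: -196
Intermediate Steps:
E(B) = B (E(B) = 0 + B = B)
E(-196)*O = -196*1 = -196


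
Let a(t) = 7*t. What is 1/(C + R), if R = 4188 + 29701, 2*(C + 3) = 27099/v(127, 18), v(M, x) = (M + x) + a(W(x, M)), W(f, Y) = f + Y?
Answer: 2320/78642619 ≈ 2.9501e-5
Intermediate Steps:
W(f, Y) = Y + f
v(M, x) = 8*M + 8*x (v(M, x) = (M + x) + 7*(M + x) = (M + x) + (7*M + 7*x) = 8*M + 8*x)
C = 20139/2320 (C = -3 + (27099/(8*127 + 8*18))/2 = -3 + (27099/(1016 + 144))/2 = -3 + (27099/1160)/2 = -3 + (27099*(1/1160))/2 = -3 + (½)*(27099/1160) = -3 + 27099/2320 = 20139/2320 ≈ 8.6806)
R = 33889
1/(C + R) = 1/(20139/2320 + 33889) = 1/(78642619/2320) = 2320/78642619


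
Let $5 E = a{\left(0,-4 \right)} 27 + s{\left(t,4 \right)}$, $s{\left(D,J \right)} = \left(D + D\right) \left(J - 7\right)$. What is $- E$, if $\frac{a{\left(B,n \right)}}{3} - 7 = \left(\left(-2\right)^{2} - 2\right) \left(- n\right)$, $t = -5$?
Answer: $-249$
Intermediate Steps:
$s{\left(D,J \right)} = 2 D \left(-7 + J\right)$
$a{\left(B,n \right)} = 21 - 6 n$ ($a{\left(B,n \right)} = 21 + 3 \left(\left(-2\right)^{2} - 2\right) \left(- n\right) = 21 + 3 \left(4 - 2\right) \left(- n\right) = 21 + 3 \cdot 2 \left(- n\right) = 21 + 3 \left(- 2 n\right) = 21 - 6 n$)
$E = 249$ ($E = \frac{\left(21 - -24\right) 27 + 2 \left(-5\right) \left(-7 + 4\right)}{5} = \frac{\left(21 + 24\right) 27 + 2 \left(-5\right) \left(-3\right)}{5} = \frac{45 \cdot 27 + 30}{5} = \frac{1215 + 30}{5} = \frac{1}{5} \cdot 1245 = 249$)
$- E = \left(-1\right) 249 = -249$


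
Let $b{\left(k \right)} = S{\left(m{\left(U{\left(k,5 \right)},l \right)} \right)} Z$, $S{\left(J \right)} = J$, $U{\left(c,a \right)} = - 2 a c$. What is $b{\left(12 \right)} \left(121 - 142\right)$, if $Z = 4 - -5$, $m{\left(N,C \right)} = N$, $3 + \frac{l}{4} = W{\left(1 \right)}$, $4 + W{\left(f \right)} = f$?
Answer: $22680$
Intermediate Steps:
$W{\left(f \right)} = -4 + f$
$l = -24$ ($l = -12 + 4 \left(-4 + 1\right) = -12 + 4 \left(-3\right) = -12 - 12 = -24$)
$U{\left(c,a \right)} = - 2 a c$
$Z = 9$ ($Z = 4 + 5 = 9$)
$b{\left(k \right)} = - 90 k$ ($b{\left(k \right)} = \left(-2\right) 5 k 9 = - 10 k 9 = - 90 k$)
$b{\left(12 \right)} \left(121 - 142\right) = \left(-90\right) 12 \left(121 - 142\right) = \left(-1080\right) \left(-21\right) = 22680$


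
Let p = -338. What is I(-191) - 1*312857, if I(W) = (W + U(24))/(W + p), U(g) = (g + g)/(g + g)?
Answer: -165501163/529 ≈ -3.1286e+5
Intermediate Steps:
U(g) = 1 (U(g) = (2*g)/((2*g)) = (2*g)*(1/(2*g)) = 1)
I(W) = (1 + W)/(-338 + W) (I(W) = (W + 1)/(W - 338) = (1 + W)/(-338 + W))
I(-191) - 1*312857 = (1 - 191)/(-338 - 191) - 1*312857 = -190/(-529) - 312857 = -1/529*(-190) - 312857 = 190/529 - 312857 = -165501163/529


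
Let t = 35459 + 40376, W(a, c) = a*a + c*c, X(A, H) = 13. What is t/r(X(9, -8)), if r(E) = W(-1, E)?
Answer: 15167/34 ≈ 446.09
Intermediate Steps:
W(a, c) = a² + c²
r(E) = 1 + E² (r(E) = (-1)² + E² = 1 + E²)
t = 75835
t/r(X(9, -8)) = 75835/(1 + 13²) = 75835/(1 + 169) = 75835/170 = 75835*(1/170) = 15167/34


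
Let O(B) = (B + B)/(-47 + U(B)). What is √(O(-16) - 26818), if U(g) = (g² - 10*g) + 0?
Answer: I*√405730834/123 ≈ 163.76*I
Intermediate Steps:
U(g) = g² - 10*g
O(B) = 2*B/(-47 + B*(-10 + B)) (O(B) = (B + B)/(-47 + B*(-10 + B)) = (2*B)/(-47 + B*(-10 + B)) = 2*B/(-47 + B*(-10 + B)))
√(O(-16) - 26818) = √(2*(-16)/(-47 - 16*(-10 - 16)) - 26818) = √(2*(-16)/(-47 - 16*(-26)) - 26818) = √(2*(-16)/(-47 + 416) - 26818) = √(2*(-16)/369 - 26818) = √(2*(-16)*(1/369) - 26818) = √(-32/369 - 26818) = √(-9895874/369) = I*√405730834/123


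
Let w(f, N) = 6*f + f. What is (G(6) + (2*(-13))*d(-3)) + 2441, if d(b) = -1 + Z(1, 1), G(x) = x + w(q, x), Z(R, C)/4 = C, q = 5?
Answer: 2404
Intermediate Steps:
w(f, N) = 7*f
Z(R, C) = 4*C
G(x) = 35 + x (G(x) = x + 7*5 = x + 35 = 35 + x)
d(b) = 3 (d(b) = -1 + 4*1 = -1 + 4 = 3)
(G(6) + (2*(-13))*d(-3)) + 2441 = ((35 + 6) + (2*(-13))*3) + 2441 = (41 - 26*3) + 2441 = (41 - 78) + 2441 = -37 + 2441 = 2404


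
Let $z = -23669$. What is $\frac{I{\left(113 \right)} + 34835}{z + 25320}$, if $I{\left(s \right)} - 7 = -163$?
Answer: $\frac{34679}{1651} \approx 21.005$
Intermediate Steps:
$I{\left(s \right)} = -156$ ($I{\left(s \right)} = 7 - 163 = -156$)
$\frac{I{\left(113 \right)} + 34835}{z + 25320} = \frac{-156 + 34835}{-23669 + 25320} = \frac{34679}{1651}$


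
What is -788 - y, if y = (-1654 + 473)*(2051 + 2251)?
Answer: 5079874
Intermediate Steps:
y = -5080662 (y = -1181*4302 = -5080662)
-788 - y = -788 - 1*(-5080662) = -788 + 5080662 = 5079874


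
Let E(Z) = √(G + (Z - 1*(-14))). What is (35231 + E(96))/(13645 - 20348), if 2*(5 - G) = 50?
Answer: -35231/6703 - 3*√10/6703 ≈ -5.2574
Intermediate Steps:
G = -20 (G = 5 - ½*50 = 5 - 25 = -20)
E(Z) = √(-6 + Z) (E(Z) = √(-20 + (Z - 1*(-14))) = √(-20 + (Z + 14)) = √(-20 + (14 + Z)) = √(-6 + Z))
(35231 + E(96))/(13645 - 20348) = (35231 + √(-6 + 96))/(13645 - 20348) = (35231 + √90)/(-6703) = (35231 + 3*√10)*(-1/6703) = -35231/6703 - 3*√10/6703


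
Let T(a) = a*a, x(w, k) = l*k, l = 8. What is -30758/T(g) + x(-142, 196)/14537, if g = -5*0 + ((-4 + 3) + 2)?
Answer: -447127478/14537 ≈ -30758.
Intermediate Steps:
g = 1 (g = 0 + (-1 + 2) = 0 + 1 = 1)
x(w, k) = 8*k
T(a) = a**2
-30758/T(g) + x(-142, 196)/14537 = -30758/(1**2) + (8*196)/14537 = -30758/1 + 1568*(1/14537) = -30758*1 + 1568/14537 = -30758 + 1568/14537 = -447127478/14537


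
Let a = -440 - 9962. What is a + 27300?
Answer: 16898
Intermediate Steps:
a = -10402
a + 27300 = -10402 + 27300 = 16898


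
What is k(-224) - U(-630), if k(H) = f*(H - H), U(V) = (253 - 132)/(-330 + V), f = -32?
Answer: 121/960 ≈ 0.12604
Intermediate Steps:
U(V) = 121/(-330 + V)
k(H) = 0 (k(H) = -32*(H - H) = -32*0 = 0)
k(-224) - U(-630) = 0 - 121/(-330 - 630) = 0 - 121/(-960) = 0 - 121*(-1)/960 = 0 - 1*(-121/960) = 0 + 121/960 = 121/960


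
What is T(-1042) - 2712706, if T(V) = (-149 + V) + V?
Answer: -2714939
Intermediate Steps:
T(V) = -149 + 2*V
T(-1042) - 2712706 = (-149 + 2*(-1042)) - 2712706 = (-149 - 2084) - 2712706 = -2233 - 2712706 = -2714939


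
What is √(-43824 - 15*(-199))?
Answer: I*√40839 ≈ 202.09*I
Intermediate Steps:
√(-43824 - 15*(-199)) = √(-43824 + 2985) = √(-40839) = I*√40839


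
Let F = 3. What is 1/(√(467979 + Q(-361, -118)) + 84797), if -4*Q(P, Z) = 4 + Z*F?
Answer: 169594/14380126285 - √1872266/14380126285 ≈ 1.1698e-5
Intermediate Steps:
Q(P, Z) = -1 - 3*Z/4 (Q(P, Z) = -(4 + Z*3)/4 = -(4 + 3*Z)/4 = -1 - 3*Z/4)
1/(√(467979 + Q(-361, -118)) + 84797) = 1/(√(467979 + (-1 - ¾*(-118))) + 84797) = 1/(√(467979 + (-1 + 177/2)) + 84797) = 1/(√(467979 + 175/2) + 84797) = 1/(√(936133/2) + 84797) = 1/(√1872266/2 + 84797) = 1/(84797 + √1872266/2)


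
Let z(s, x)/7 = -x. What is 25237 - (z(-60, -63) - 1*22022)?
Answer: 46818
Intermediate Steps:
z(s, x) = -7*x (z(s, x) = 7*(-x) = -7*x)
25237 - (z(-60, -63) - 1*22022) = 25237 - (-7*(-63) - 1*22022) = 25237 - (441 - 22022) = 25237 - 1*(-21581) = 25237 + 21581 = 46818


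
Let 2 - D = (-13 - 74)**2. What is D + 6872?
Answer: -695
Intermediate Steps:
D = -7567 (D = 2 - (-13 - 74)**2 = 2 - 1*(-87)**2 = 2 - 1*7569 = 2 - 7569 = -7567)
D + 6872 = -7567 + 6872 = -695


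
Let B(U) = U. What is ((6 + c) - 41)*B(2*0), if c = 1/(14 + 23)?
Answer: 0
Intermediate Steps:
c = 1/37 ≈ 0.027027
((6 + c) - 41)*B(2*0) = ((6 + 1/37) - 41)*(2*0) = (223/37 - 41)*0 = -1294/37*0 = 0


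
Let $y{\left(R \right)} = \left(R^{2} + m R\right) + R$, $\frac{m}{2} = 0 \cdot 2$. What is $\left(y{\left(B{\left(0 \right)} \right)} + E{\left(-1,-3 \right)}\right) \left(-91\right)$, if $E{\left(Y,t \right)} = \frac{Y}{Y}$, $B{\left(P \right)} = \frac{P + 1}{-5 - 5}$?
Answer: $- \frac{8281}{100} \approx -82.81$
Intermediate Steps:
$m = 0$ ($m = 2 \cdot 0 \cdot 2 = 2 \cdot 0 = 0$)
$B{\left(P \right)} = - \frac{1}{10} - \frac{P}{10}$ ($B{\left(P \right)} = \frac{1 + P}{-10} = \left(1 + P\right) \left(- \frac{1}{10}\right) = - \frac{1}{10} - \frac{P}{10}$)
$y{\left(R \right)} = R + R^{2}$ ($y{\left(R \right)} = \left(R^{2} + 0 R\right) + R = \left(R^{2} + 0\right) + R = R^{2} + R = R + R^{2}$)
$E{\left(Y,t \right)} = 1$
$\left(y{\left(B{\left(0 \right)} \right)} + E{\left(-1,-3 \right)}\right) \left(-91\right) = \left(\left(- \frac{1}{10} - 0\right) \left(1 - \frac{1}{10}\right) + 1\right) \left(-91\right) = \left(\left(- \frac{1}{10} + 0\right) \left(1 + \left(- \frac{1}{10} + 0\right)\right) + 1\right) \left(-91\right) = \left(- \frac{1 - \frac{1}{10}}{10} + 1\right) \left(-91\right) = \left(\left(- \frac{1}{10}\right) \frac{9}{10} + 1\right) \left(-91\right) = \left(- \frac{9}{100} + 1\right) \left(-91\right) = \frac{91}{100} \left(-91\right) = - \frac{8281}{100}$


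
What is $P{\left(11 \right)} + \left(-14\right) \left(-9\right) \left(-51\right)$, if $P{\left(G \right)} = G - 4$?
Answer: $-6419$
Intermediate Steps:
$P{\left(G \right)} = -4 + G$
$P{\left(11 \right)} + \left(-14\right) \left(-9\right) \left(-51\right) = \left(-4 + 11\right) + \left(-14\right) \left(-9\right) \left(-51\right) = 7 + 126 \left(-51\right) = 7 - 6426 = -6419$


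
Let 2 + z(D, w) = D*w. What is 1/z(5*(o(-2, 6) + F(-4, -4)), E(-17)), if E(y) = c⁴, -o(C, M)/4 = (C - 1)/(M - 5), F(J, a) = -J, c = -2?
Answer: 1/1278 ≈ 0.00078247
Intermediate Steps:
o(C, M) = -4*(-1 + C)/(-5 + M) (o(C, M) = -4*(C - 1)/(M - 5) = -4*(-1 + C)/(-5 + M))
E(y) = 16 (E(y) = (-2)⁴ = 16)
z(D, w) = -2 + D*w
1/z(5*(o(-2, 6) + F(-4, -4)), E(-17)) = 1/(-2 + (5*(4*(1 - 1*(-2))/(-5 + 6) - 1*(-4)))*16) = 1/(-2 + (5*(4*(1 + 2)/1 + 4))*16) = 1/(-2 + (5*(4*1*3 + 4))*16) = 1/(-2 + (5*(12 + 4))*16) = 1/(-2 + (5*16)*16) = 1/(-2 + 80*16) = 1/(-2 + 1280) = 1/1278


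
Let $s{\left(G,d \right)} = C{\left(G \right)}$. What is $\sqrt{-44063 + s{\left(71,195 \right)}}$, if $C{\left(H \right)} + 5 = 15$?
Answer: $i \sqrt{44053} \approx 209.89 i$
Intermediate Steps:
$C{\left(H \right)} = 10$ ($C{\left(H \right)} = -5 + 15 = 10$)
$s{\left(G,d \right)} = 10$
$\sqrt{-44063 + s{\left(71,195 \right)}} = \sqrt{-44063 + 10} = \sqrt{-44053} = i \sqrt{44053}$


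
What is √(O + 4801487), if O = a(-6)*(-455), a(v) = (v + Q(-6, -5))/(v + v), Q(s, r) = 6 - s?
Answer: √19206858/2 ≈ 2191.3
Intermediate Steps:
a(v) = (12 + v)/(2*v) (a(v) = (v + (6 - 1*(-6)))/(v + v) = (v + (6 + 6))/((2*v)) = (v + 12)*(1/(2*v)) = (12 + v)*(1/(2*v)) = (12 + v)/(2*v))
O = 455/2 (O = ((½)*(12 - 6)/(-6))*(-455) = ((½)*(-⅙)*6)*(-455) = -½*(-455) = 455/2 ≈ 227.50)
√(O + 4801487) = √(455/2 + 4801487) = √(9603429/2) = √19206858/2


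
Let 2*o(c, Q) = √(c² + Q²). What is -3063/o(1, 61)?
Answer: -3063*√3722/1861 ≈ -100.41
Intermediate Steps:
o(c, Q) = √(Q² + c²)/2 (o(c, Q) = √(c² + Q²)/2 = √(Q² + c²)/2)
-3063/o(1, 61) = -3063*2/√(61² + 1²) = -3063*2/√(3721 + 1) = -3063*√3722/1861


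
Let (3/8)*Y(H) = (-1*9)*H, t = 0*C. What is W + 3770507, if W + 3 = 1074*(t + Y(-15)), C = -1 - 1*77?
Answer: 4157144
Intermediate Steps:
C = -78 (C = -1 - 77 = -78)
t = 0 (t = 0*(-78) = 0)
Y(H) = -24*H (Y(H) = 8*((-1*9)*H)/3 = 8*(-9*H)/3 = -24*H)
W = 386637 (W = -3 + 1074*(0 - 24*(-15)) = -3 + 1074*(0 + 360) = -3 + 1074*360 = -3 + 386640 = 386637)
W + 3770507 = 386637 + 3770507 = 4157144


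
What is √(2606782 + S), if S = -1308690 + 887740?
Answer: 2*√546458 ≈ 1478.5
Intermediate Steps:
S = -420950
√(2606782 + S) = √(2606782 - 420950) = √2185832 = 2*√546458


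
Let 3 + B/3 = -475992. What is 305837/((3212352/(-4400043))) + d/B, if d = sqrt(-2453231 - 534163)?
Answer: -448565316997/1070784 - I*sqrt(2987394)/1427985 ≈ -4.1891e+5 - 0.0012104*I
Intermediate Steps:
B = -1427985 (B = -9 + 3*(-475992) = -9 - 1427976 = -1427985)
d = I*sqrt(2987394) (d = sqrt(-2987394) = I*sqrt(2987394) ≈ 1728.4*I)
305837/((3212352/(-4400043))) + d/B = 305837/((3212352/(-4400043))) + (I*sqrt(2987394))/(-1427985) = 305837/((3212352*(-1/4400043))) + (I*sqrt(2987394))*(-1/1427985) = 305837/(-1070784/1466681) - I*sqrt(2987394)/1427985 = 305837*(-1466681/1070784) - I*sqrt(2987394)/1427985 = -448565316997/1070784 - I*sqrt(2987394)/1427985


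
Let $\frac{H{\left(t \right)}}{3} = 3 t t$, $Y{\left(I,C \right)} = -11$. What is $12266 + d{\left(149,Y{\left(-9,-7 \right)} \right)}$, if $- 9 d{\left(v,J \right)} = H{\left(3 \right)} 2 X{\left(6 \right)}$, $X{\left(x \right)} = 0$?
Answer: $12266$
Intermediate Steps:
$H{\left(t \right)} = 9 t^{2}$ ($H{\left(t \right)} = 3 \cdot 3 t t = 3 \cdot 3 t^{2} = 9 t^{2}$)
$d{\left(v,J \right)} = 0$ ($d{\left(v,J \right)} = - \frac{9 \cdot 3^{2} \cdot 2 \cdot 0}{9} = - \frac{9 \cdot 9 \cdot 2 \cdot 0}{9} = - \frac{81 \cdot 2 \cdot 0}{9} = - \frac{162 \cdot 0}{9} = \left(- \frac{1}{9}\right) 0 = 0$)
$12266 + d{\left(149,Y{\left(-9,-7 \right)} \right)} = 12266 + 0 = 12266$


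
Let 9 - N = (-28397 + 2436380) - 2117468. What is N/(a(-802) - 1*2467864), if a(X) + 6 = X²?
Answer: 145253/912333 ≈ 0.15921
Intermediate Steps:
a(X) = -6 + X²
N = -290506 (N = 9 - ((-28397 + 2436380) - 2117468) = 9 - (2407983 - 2117468) = 9 - 1*290515 = 9 - 290515 = -290506)
N/(a(-802) - 1*2467864) = -290506/((-6 + (-802)²) - 1*2467864) = -290506/((-6 + 643204) - 2467864) = -290506/(643198 - 2467864) = -290506/(-1824666) = -290506*(-1/1824666) = 145253/912333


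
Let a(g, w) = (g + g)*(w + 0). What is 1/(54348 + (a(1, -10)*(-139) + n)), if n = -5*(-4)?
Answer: 1/57148 ≈ 1.7498e-5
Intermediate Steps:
n = 20
a(g, w) = 2*g*w (a(g, w) = (2*g)*w = 2*g*w)
1/(54348 + (a(1, -10)*(-139) + n)) = 1/(54348 + ((2*1*(-10))*(-139) + 20)) = 1/(54348 + (-20*(-139) + 20)) = 1/(54348 + (2780 + 20)) = 1/(54348 + 2800) = 1/57148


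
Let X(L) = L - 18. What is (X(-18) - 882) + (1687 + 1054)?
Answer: 1823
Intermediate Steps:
X(L) = -18 + L
(X(-18) - 882) + (1687 + 1054) = ((-18 - 18) - 882) + (1687 + 1054) = (-36 - 882) + 2741 = -918 + 2741 = 1823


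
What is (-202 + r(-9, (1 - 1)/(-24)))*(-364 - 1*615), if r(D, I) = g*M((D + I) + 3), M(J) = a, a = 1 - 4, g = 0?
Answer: 197758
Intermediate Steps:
a = -3
M(J) = -3
r(D, I) = 0 (r(D, I) = 0*(-3) = 0)
(-202 + r(-9, (1 - 1)/(-24)))*(-364 - 1*615) = (-202 + 0)*(-364 - 1*615) = -202*(-364 - 615) = -202*(-979) = 197758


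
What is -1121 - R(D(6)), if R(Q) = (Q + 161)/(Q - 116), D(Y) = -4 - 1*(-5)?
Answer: -128753/115 ≈ -1119.6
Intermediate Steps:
D(Y) = 1 (D(Y) = -4 + 5 = 1)
R(Q) = (161 + Q)/(-116 + Q)
-1121 - R(D(6)) = -1121 - (161 + 1)/(-116 + 1) = -1121 - 162/(-115) = -1121 - (-1)*162/115 = -1121 - 1*(-162/115) = -1121 + 162/115 = -128753/115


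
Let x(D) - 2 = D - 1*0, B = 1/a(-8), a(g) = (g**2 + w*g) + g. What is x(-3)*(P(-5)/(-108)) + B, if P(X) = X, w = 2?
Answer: -23/1080 ≈ -0.021296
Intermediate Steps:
a(g) = g**2 + 3*g (a(g) = (g**2 + 2*g) + g = g**2 + 3*g)
B = 1/40 (B = 1/(-8*(3 - 8)) = 1/(-8*(-5)) = 1/40 ≈ 0.025000)
x(D) = 2 + D (x(D) = 2 + (D - 1*0) = 2 + (D + 0) = 2 + D)
x(-3)*(P(-5)/(-108)) + B = (2 - 3)*(-5/(-108)) + 1/40 = -(-5)*(-1)/108 + 1/40 = -1*5/108 + 1/40 = -5/108 + 1/40 = -23/1080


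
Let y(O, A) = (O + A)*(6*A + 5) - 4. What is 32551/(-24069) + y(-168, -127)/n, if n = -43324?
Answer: -6785111983/1042765356 ≈ -6.5068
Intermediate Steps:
y(O, A) = -4 + (5 + 6*A)*(A + O) (y(O, A) = (A + O)*(5 + 6*A) - 4 = (5 + 6*A)*(A + O) - 4 = -4 + (5 + 6*A)*(A + O))
32551/(-24069) + y(-168, -127)/n = 32551/(-24069) + (-4 + 5*(-127) + 5*(-168) + 6*(-127)**2 + 6*(-127)*(-168))/(-43324) = 32551*(-1/24069) + (-4 - 635 - 840 + 6*16129 + 128016)*(-1/43324) = -32551/24069 + (-4 - 635 - 840 + 96774 + 128016)*(-1/43324) = -32551/24069 + 223311*(-1/43324) = -32551/24069 - 223311/43324 = -6785111983/1042765356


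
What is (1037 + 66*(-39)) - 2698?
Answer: -4235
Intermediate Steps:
(1037 + 66*(-39)) - 2698 = (1037 - 2574) - 2698 = -1537 - 2698 = -4235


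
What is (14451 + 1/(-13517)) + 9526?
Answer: 324097108/13517 ≈ 23977.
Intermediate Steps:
(14451 + 1/(-13517)) + 9526 = (14451 - 1/13517) + 9526 = 195334166/13517 + 9526 = 324097108/13517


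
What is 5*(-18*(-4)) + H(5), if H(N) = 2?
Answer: 362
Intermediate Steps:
5*(-18*(-4)) + H(5) = 5*(-18*(-4)) + 2 = 5*72 + 2 = 360 + 2 = 362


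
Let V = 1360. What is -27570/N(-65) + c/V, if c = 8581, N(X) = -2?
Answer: 18756181/1360 ≈ 13791.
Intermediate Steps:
-27570/N(-65) + c/V = -27570/(-2) + 8581/1360 = -27570*(-½) + 8581*(1/1360) = 13785 + 8581/1360 = 18756181/1360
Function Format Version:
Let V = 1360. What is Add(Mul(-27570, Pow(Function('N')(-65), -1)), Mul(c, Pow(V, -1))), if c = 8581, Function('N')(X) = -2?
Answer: Rational(18756181, 1360) ≈ 13791.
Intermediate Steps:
Add(Mul(-27570, Pow(Function('N')(-65), -1)), Mul(c, Pow(V, -1))) = Add(Mul(-27570, Pow(-2, -1)), Mul(8581, Pow(1360, -1))) = Add(Mul(-27570, Rational(-1, 2)), Mul(8581, Rational(1, 1360))) = Add(13785, Rational(8581, 1360)) = Rational(18756181, 1360)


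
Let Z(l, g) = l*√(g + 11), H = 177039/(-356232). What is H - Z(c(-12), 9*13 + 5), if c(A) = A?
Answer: -59013/118744 + 12*√133 ≈ 137.89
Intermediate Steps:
H = -59013/118744 (H = 177039*(-1/356232) = -59013/118744 ≈ -0.49698)
Z(l, g) = l*√(11 + g)
H - Z(c(-12), 9*13 + 5) = -59013/118744 - (-12)*√(11 + (9*13 + 5)) = -59013/118744 - (-12)*√(11 + (117 + 5)) = -59013/118744 - (-12)*√(11 + 122) = -59013/118744 - (-12)*√133 = -59013/118744 + 12*√133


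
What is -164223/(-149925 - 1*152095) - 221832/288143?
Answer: -19677992751/87024948860 ≈ -0.22612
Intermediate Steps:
-164223/(-149925 - 1*152095) - 221832/288143 = -164223/(-149925 - 152095) - 221832*1/288143 = -164223/(-302020) - 221832/288143 = -164223*(-1/302020) - 221832/288143 = 164223/302020 - 221832/288143 = -19677992751/87024948860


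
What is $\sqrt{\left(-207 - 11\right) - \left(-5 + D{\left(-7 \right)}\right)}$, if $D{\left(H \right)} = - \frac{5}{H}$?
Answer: $\frac{2 i \sqrt{2618}}{7} \approx 14.619 i$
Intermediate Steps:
$\sqrt{\left(-207 - 11\right) - \left(-5 + D{\left(-7 \right)}\right)} = \sqrt{\left(-207 - 11\right) + \left(5 - - \frac{5}{-7}\right)} = \sqrt{\left(-207 - 11\right) + \left(5 - \left(-5\right) \left(- \frac{1}{7}\right)\right)} = \sqrt{-218 + \left(5 - \frac{5}{7}\right)} = \sqrt{-218 + \frac{30}{7}} = \sqrt{- \frac{1496}{7}} = \frac{2 i \sqrt{2618}}{7}$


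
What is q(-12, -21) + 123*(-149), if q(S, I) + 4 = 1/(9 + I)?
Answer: -219973/12 ≈ -18331.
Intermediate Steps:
q(S, I) = -4 + 1/(9 + I)
q(-12, -21) + 123*(-149) = (-35 - 4*(-21))/(9 - 21) + 123*(-149) = (-35 + 84)/(-12) - 18327 = -1/12*49 - 18327 = -49/12 - 18327 = -219973/12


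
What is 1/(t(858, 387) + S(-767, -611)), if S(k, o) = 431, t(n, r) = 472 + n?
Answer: 1/1761 ≈ 0.00056786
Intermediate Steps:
1/(t(858, 387) + S(-767, -611)) = 1/((472 + 858) + 431) = 1/(1330 + 431) = 1/1761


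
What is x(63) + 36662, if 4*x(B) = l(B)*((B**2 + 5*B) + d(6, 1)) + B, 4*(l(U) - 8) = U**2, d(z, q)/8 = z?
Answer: 2239897/2 ≈ 1.1199e+6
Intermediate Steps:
d(z, q) = 8*z
l(U) = 8 + U**2/4
x(B) = B/4 + (8 + B**2/4)*(48 + B**2 + 5*B)/4 (x(B) = ((8 + B**2/4)*((B**2 + 5*B) + 8*6) + B)/4 = ((8 + B**2/4)*((B**2 + 5*B) + 48) + B)/4 = ((8 + B**2/4)*(48 + B**2 + 5*B) + B)/4 = (B + (8 + B**2/4)*(48 + B**2 + 5*B))/4 = B/4 + (8 + B**2/4)*(48 + B**2 + 5*B)/4)
x(63) + 36662 = (96 + 5*63**2 + (1/16)*63**4 + (5/16)*63**3 + (41/4)*63) + 36662 = (96 + 5*3969 + (1/16)*15752961 + (5/16)*250047 + 2583/4) + 36662 = (96 + 19845 + 15752961/16 + 1250235/16 + 2583/4) + 36662 = 2166573/2 + 36662 = 2239897/2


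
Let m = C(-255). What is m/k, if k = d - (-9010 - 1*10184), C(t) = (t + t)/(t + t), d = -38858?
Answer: -1/19664 ≈ -5.0854e-5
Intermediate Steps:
C(t) = 1 (C(t) = (2*t)/((2*t)) = (2*t)*(1/(2*t)) = 1)
k = -19664 (k = -38858 - (-9010 - 1*10184) = -38858 - (-9010 - 10184) = -38858 - 1*(-19194) = -38858 + 19194 = -19664)
m = 1
m/k = 1/(-19664) = 1*(-1/19664) = -1/19664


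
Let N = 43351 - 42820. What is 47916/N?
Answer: 5324/59 ≈ 90.237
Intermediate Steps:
N = 531
47916/N = 47916/531 = 47916*(1/531) = 5324/59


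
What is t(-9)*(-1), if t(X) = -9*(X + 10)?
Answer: 9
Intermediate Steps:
t(X) = -90 - 9*X (t(X) = -9*(10 + X) = -90 - 9*X)
t(-9)*(-1) = (-90 - 9*(-9))*(-1) = (-90 + 81)*(-1) = -9*(-1) = 9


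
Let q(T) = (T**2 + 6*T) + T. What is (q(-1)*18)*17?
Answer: -1836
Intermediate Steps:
q(T) = T**2 + 7*T
(q(-1)*18)*17 = (-(7 - 1)*18)*17 = (-1*6*18)*17 = -6*18*17 = -108*17 = -1836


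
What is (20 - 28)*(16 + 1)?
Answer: -136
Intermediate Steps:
(20 - 28)*(16 + 1) = -8*17 = -136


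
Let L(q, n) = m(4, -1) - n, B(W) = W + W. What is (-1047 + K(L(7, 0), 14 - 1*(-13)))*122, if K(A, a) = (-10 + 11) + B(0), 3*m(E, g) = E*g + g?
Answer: -127612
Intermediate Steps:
m(E, g) = g/3 + E*g/3 (m(E, g) = (E*g + g)/3 = (g + E*g)/3 = g/3 + E*g/3)
B(W) = 2*W
L(q, n) = -5/3 - n (L(q, n) = (1/3)*(-1)*(1 + 4) - n = (1/3)*(-1)*5 - n = -5/3 - n)
K(A, a) = 1 (K(A, a) = (-10 + 11) + 2*0 = 1 + 0 = 1)
(-1047 + K(L(7, 0), 14 - 1*(-13)))*122 = (-1047 + 1)*122 = -1046*122 = -127612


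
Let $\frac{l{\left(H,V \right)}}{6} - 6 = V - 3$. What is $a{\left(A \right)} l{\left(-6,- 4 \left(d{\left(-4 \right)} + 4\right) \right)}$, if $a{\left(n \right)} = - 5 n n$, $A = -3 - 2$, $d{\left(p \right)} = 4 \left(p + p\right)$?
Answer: $-86250$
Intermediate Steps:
$d{\left(p \right)} = 8 p$ ($d{\left(p \right)} = 4 \cdot 2 p = 8 p$)
$A = -5$ ($A = -3 - 2 = -5$)
$a{\left(n \right)} = - 5 n^{2}$
$l{\left(H,V \right)} = 18 + 6 V$ ($l{\left(H,V \right)} = 36 + 6 \left(V - 3\right) = 36 + 6 \left(-3 + V\right) = 36 + \left(-18 + 6 V\right) = 18 + 6 V$)
$a{\left(A \right)} l{\left(-6,- 4 \left(d{\left(-4 \right)} + 4\right) \right)} = - 5 \left(-5\right)^{2} \left(18 + 6 \left(- 4 \left(8 \left(-4\right) + 4\right)\right)\right) = \left(-5\right) 25 \left(18 + 6 \left(- 4 \left(-32 + 4\right)\right)\right) = - 125 \left(18 + 6 \left(\left(-4\right) \left(-28\right)\right)\right) = - 125 \left(18 + 6 \cdot 112\right) = - 125 \left(18 + 672\right) = \left(-125\right) 690 = -86250$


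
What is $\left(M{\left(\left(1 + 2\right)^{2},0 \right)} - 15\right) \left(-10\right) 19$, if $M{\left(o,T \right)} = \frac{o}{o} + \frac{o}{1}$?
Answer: $950$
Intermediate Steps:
$M{\left(o,T \right)} = 1 + o$ ($M{\left(o,T \right)} = 1 + o 1 = 1 + o$)
$\left(M{\left(\left(1 + 2\right)^{2},0 \right)} - 15\right) \left(-10\right) 19 = \left(\left(1 + \left(1 + 2\right)^{2}\right) - 15\right) \left(-10\right) 19 = \left(\left(1 + 3^{2}\right) - 15\right) \left(-10\right) 19 = \left(\left(1 + 9\right) - 15\right) \left(-10\right) 19 = \left(10 - 15\right) \left(-10\right) 19 = \left(-5\right) \left(-10\right) 19 = 50 \cdot 19 = 950$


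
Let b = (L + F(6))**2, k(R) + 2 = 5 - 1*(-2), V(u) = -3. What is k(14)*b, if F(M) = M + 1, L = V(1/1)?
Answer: 80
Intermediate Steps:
L = -3
k(R) = 5 (k(R) = -2 + (5 - 1*(-2)) = -2 + (5 + 2) = -2 + 7 = 5)
F(M) = 1 + M
b = 16 (b = (-3 + (1 + 6))**2 = (-3 + 7)**2 = 4**2 = 16)
k(14)*b = 5*16 = 80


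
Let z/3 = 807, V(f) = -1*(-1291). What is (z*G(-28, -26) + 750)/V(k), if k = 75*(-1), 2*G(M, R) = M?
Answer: -33144/1291 ≈ -25.673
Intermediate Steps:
G(M, R) = M/2
k = -75
V(f) = 1291
z = 2421 (z = 3*807 = 2421)
(z*G(-28, -26) + 750)/V(k) = (2421*((½)*(-28)) + 750)/1291 = (2421*(-14) + 750)*(1/1291) = (-33894 + 750)*(1/1291) = -33144*1/1291 = -33144/1291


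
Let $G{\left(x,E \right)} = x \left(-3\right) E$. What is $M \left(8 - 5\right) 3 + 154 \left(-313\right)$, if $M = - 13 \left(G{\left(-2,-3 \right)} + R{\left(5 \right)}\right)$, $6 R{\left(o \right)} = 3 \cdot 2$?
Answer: $-46213$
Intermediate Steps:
$R{\left(o \right)} = 1$ ($R{\left(o \right)} = \frac{3 \cdot 2}{6} = \frac{1}{6} \cdot 6 = 1$)
$G{\left(x,E \right)} = - 3 E x$ ($G{\left(x,E \right)} = - 3 x E = - 3 E x$)
$M = 221$ ($M = - 13 \left(\left(-3\right) \left(-3\right) \left(-2\right) + 1\right) = - 13 \left(-18 + 1\right) = \left(-13\right) \left(-17\right) = 221$)
$M \left(8 - 5\right) 3 + 154 \left(-313\right) = 221 \left(8 - 5\right) 3 + 154 \left(-313\right) = 221 \cdot 3 \cdot 3 - 48202 = 221 \cdot 9 - 48202 = 1989 - 48202 = -46213$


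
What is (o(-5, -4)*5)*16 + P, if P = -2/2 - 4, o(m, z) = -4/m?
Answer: 59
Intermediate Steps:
P = -5 (P = -2*1/2 - 4 = -1 - 4 = -5)
(o(-5, -4)*5)*16 + P = (-4/(-5)*5)*16 - 5 = (-4*(-1/5)*5)*16 - 5 = ((4/5)*5)*16 - 5 = 4*16 - 5 = 64 - 5 = 59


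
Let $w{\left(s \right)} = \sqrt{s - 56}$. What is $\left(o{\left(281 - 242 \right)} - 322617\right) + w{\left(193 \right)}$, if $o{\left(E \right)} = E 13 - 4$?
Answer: $-322114 + \sqrt{137} \approx -3.221 \cdot 10^{5}$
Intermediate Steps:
$w{\left(s \right)} = \sqrt{-56 + s}$
$o{\left(E \right)} = -4 + 13 E$ ($o{\left(E \right)} = 13 E - 4 = -4 + 13 E$)
$\left(o{\left(281 - 242 \right)} - 322617\right) + w{\left(193 \right)} = \left(\left(-4 + 13 \left(281 - 242\right)\right) - 322617\right) + \sqrt{-56 + 193} = \left(\left(-4 + 13 \cdot 39\right) - 322617\right) + \sqrt{137} = \left(\left(-4 + 507\right) - 322617\right) + \sqrt{137} = \left(503 - 322617\right) + \sqrt{137} = -322114 + \sqrt{137}$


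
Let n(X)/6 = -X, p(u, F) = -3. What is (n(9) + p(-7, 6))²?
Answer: 3249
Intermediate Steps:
n(X) = -6*X (n(X) = 6*(-X) = -6*X)
(n(9) + p(-7, 6))² = (-6*9 - 3)² = (-54 - 3)² = (-57)² = 3249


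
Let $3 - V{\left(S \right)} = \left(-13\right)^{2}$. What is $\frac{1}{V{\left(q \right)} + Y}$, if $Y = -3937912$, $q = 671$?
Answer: $- \frac{1}{3938078} \approx -2.5393 \cdot 10^{-7}$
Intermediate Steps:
$V{\left(S \right)} = -166$ ($V{\left(S \right)} = 3 - \left(-13\right)^{2} = 3 - 169 = -166$)
$\frac{1}{V{\left(q \right)} + Y} = \frac{1}{-166 - 3937912} = \frac{1}{-3938078} = - \frac{1}{3938078}$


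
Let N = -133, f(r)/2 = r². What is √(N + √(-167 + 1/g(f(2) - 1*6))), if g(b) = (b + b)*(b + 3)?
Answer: √(-13300 + 30*I*√1855)/10 ≈ 0.55953 + 11.546*I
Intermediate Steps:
f(r) = 2*r²
g(b) = 2*b*(3 + b) (g(b) = (2*b)*(3 + b) = 2*b*(3 + b))
√(N + √(-167 + 1/g(f(2) - 1*6))) = √(-133 + √(-167 + 1/(2*(2*2² - 1*6)*(3 + (2*2² - 1*6))))) = √(-133 + √(-167 + 1/(2*(2*4 - 6)*(3 + (2*4 - 6))))) = √(-133 + √(-167 + 1/(2*(8 - 6)*(3 + (8 - 6))))) = √(-133 + √(-167 + 1/(2*2*(3 + 2)))) = √(-133 + √(-167 + 1/(2*2*5))) = √(-133 + √(-167 + 1/20)) = √(-133 + √(-3339/20)) = √(-133 + 3*I*√1855/10)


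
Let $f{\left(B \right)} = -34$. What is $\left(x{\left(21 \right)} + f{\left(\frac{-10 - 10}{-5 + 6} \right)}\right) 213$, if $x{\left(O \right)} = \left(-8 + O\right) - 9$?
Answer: $-6390$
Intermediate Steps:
$x{\left(O \right)} = -17 + O$
$\left(x{\left(21 \right)} + f{\left(\frac{-10 - 10}{-5 + 6} \right)}\right) 213 = \left(\left(-17 + 21\right) - 34\right) 213 = \left(4 - 34\right) 213 = \left(-30\right) 213 = -6390$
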